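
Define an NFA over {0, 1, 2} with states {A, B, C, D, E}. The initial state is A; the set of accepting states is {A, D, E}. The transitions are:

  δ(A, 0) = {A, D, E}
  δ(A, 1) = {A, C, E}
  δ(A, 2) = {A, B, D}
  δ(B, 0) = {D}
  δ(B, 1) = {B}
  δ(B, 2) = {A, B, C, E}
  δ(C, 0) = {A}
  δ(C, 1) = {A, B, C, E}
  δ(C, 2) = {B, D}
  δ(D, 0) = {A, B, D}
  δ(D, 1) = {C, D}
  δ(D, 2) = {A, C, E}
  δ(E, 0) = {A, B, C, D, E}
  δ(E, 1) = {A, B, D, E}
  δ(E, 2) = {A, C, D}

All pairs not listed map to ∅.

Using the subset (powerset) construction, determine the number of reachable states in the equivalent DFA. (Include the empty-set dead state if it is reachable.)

7

Start state of the DFA: {A}.
{A} --0--> {A, D, E}  [new]
{A} --1--> {A, C, E}  [new]
{A} --2--> {A, B, D}  [new]
{A, D, E} --0--> {A, B, C, D, E}  [new]
{A, D, E} --1--> {A, B, C, D, E}  [seen]
{A, D, E} --2--> {A, B, C, D, E}  [seen]
{A, C, E} --0--> {A, B, C, D, E}  [seen]
{A, C, E} --1--> {A, B, C, D, E}  [seen]
{A, C, E} --2--> {A, B, C, D}  [new]
{A, B, D} --0--> {A, B, D, E}  [new]
{A, B, D} --1--> {A, B, C, D, E}  [seen]
{A, B, D} --2--> {A, B, C, D, E}  [seen]
{A, B, C, D, E} --0--> {A, B, C, D, E}  [seen]
{A, B, C, D, E} --1--> {A, B, C, D, E}  [seen]
{A, B, C, D, E} --2--> {A, B, C, D, E}  [seen]
{A, B, C, D} --0--> {A, B, D, E}  [seen]
{A, B, C, D} --1--> {A, B, C, D, E}  [seen]
{A, B, C, D} --2--> {A, B, C, D, E}  [seen]
{A, B, D, E} --0--> {A, B, C, D, E}  [seen]
{A, B, D, E} --1--> {A, B, C, D, E}  [seen]
{A, B, D, E} --2--> {A, B, C, D, E}  [seen]
Reachable DFA states: {A}, {A, D, E}, {A, C, E}, {A, B, D}, {A, B, C, D, E}, {A, B, C, D}, {A, B, D, E}.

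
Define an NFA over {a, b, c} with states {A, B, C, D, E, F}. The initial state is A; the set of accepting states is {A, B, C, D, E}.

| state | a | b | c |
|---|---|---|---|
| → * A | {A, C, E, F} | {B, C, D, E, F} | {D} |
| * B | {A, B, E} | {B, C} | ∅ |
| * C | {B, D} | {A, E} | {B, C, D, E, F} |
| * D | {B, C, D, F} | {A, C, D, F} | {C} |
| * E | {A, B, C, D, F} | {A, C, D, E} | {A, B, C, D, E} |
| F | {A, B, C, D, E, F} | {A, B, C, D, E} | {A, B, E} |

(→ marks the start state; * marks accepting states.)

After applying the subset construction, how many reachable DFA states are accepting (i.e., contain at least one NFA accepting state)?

Start state of the DFA: {A}.
{A} --a--> {A, C, E, F}  [new]
{A} --b--> {B, C, D, E, F}  [new]
{A} --c--> {D}  [new]
{A, C, E, F} --a--> {A, B, C, D, E, F}  [new]
{A, C, E, F} --b--> {A, B, C, D, E, F}  [seen]
{A, C, E, F} --c--> {A, B, C, D, E, F}  [seen]
{B, C, D, E, F} --a--> {A, B, C, D, E, F}  [seen]
{B, C, D, E, F} --b--> {A, B, C, D, E, F}  [seen]
{B, C, D, E, F} --c--> {A, B, C, D, E, F}  [seen]
{D} --a--> {B, C, D, F}  [new]
{D} --b--> {A, C, D, F}  [new]
{D} --c--> {C}  [new]
{A, B, C, D, E, F} --a--> {A, B, C, D, E, F}  [seen]
{A, B, C, D, E, F} --b--> {A, B, C, D, E, F}  [seen]
{A, B, C, D, E, F} --c--> {A, B, C, D, E, F}  [seen]
{B, C, D, F} --a--> {A, B, C, D, E, F}  [seen]
{B, C, D, F} --b--> {A, B, C, D, E, F}  [seen]
{B, C, D, F} --c--> {A, B, C, D, E, F}  [seen]
{A, C, D, F} --a--> {A, B, C, D, E, F}  [seen]
{A, C, D, F} --b--> {A, B, C, D, E, F}  [seen]
{A, C, D, F} --c--> {A, B, C, D, E, F}  [seen]
{C} --a--> {B, D}  [new]
{C} --b--> {A, E}  [new]
{C} --c--> {B, C, D, E, F}  [seen]
{B, D} --a--> {A, B, C, D, E, F}  [seen]
{B, D} --b--> {A, B, C, D, F}  [new]
{B, D} --c--> {C}  [seen]
{A, E} --a--> {A, B, C, D, E, F}  [seen]
{A, E} --b--> {A, B, C, D, E, F}  [seen]
{A, E} --c--> {A, B, C, D, E}  [new]
{A, B, C, D, F} --a--> {A, B, C, D, E, F}  [seen]
{A, B, C, D, F} --b--> {A, B, C, D, E, F}  [seen]
{A, B, C, D, F} --c--> {A, B, C, D, E, F}  [seen]
{A, B, C, D, E} --a--> {A, B, C, D, E, F}  [seen]
{A, B, C, D, E} --b--> {A, B, C, D, E, F}  [seen]
{A, B, C, D, E} --c--> {A, B, C, D, E, F}  [seen]
Reachable DFA states: {A}, {A, C, E, F}, {B, C, D, E, F}, {D}, {A, B, C, D, E, F}, {B, C, D, F}, {A, C, D, F}, {C}, {B, D}, {A, E}, {A, B, C, D, F}, {A, B, C, D, E}.
Accepting DFA states (contain an NFA accepting state): {A}, {A, C, E, F}, {B, C, D, E, F}, {D}, {A, B, C, D, E, F}, {B, C, D, F}, {A, C, D, F}, {C}, {B, D}, {A, E}, {A, B, C, D, F}, {A, B, C, D, E}.

12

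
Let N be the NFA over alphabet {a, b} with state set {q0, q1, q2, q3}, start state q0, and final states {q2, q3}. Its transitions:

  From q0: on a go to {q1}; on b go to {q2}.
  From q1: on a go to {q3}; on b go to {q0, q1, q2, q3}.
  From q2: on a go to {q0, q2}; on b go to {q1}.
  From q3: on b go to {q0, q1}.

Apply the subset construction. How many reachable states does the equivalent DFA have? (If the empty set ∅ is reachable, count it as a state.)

12

Start state of the DFA: {q0}.
{q0} --a--> {q1}  [new]
{q0} --b--> {q2}  [new]
{q1} --a--> {q3}  [new]
{q1} --b--> {q0, q1, q2, q3}  [new]
{q2} --a--> {q0, q2}  [new]
{q2} --b--> {q1}  [seen]
{q3} --a--> ∅  [new]
{q3} --b--> {q0, q1}  [new]
{q0, q1, q2, q3} --a--> {q0, q1, q2, q3}  [seen]
{q0, q1, q2, q3} --b--> {q0, q1, q2, q3}  [seen]
{q0, q2} --a--> {q0, q1, q2}  [new]
{q0, q2} --b--> {q1, q2}  [new]
∅ --a--> ∅  [seen]
∅ --b--> ∅  [seen]
{q0, q1} --a--> {q1, q3}  [new]
{q0, q1} --b--> {q0, q1, q2, q3}  [seen]
{q0, q1, q2} --a--> {q0, q1, q2, q3}  [seen]
{q0, q1, q2} --b--> {q0, q1, q2, q3}  [seen]
{q1, q2} --a--> {q0, q2, q3}  [new]
{q1, q2} --b--> {q0, q1, q2, q3}  [seen]
{q1, q3} --a--> {q3}  [seen]
{q1, q3} --b--> {q0, q1, q2, q3}  [seen]
{q0, q2, q3} --a--> {q0, q1, q2}  [seen]
{q0, q2, q3} --b--> {q0, q1, q2}  [seen]
Reachable DFA states: {q0}, {q1}, {q2}, {q3}, {q0, q1, q2, q3}, {q0, q2}, ∅, {q0, q1}, {q0, q1, q2}, {q1, q2}, {q1, q3}, {q0, q2, q3}.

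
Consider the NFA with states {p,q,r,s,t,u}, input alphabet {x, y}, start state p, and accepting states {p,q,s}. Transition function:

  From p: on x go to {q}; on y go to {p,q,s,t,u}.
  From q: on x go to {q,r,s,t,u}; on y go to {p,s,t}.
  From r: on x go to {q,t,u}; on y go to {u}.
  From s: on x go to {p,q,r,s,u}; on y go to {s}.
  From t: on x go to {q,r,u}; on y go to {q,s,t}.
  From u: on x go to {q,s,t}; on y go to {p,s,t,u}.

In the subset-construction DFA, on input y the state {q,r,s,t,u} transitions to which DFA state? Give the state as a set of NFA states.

δ(q,y) = {p,s,t}; δ(r,y) = {u}; δ(s,y) = {s}; δ(t,y) = {q,s,t}; δ(u,y) = {p,s,t,u}.
Union: {p,q,s,t,u}.

{p,q,s,t,u}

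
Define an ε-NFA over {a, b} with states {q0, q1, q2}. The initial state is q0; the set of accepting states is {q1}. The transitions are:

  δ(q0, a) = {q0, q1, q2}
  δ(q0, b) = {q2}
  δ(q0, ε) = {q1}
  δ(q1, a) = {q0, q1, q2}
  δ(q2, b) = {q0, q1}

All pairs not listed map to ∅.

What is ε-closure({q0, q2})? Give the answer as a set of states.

Begin with {q0, q2}.
q0 →ε {q1}; add q1.
ε-closure = {q0, q1, q2}.

{q0, q1, q2}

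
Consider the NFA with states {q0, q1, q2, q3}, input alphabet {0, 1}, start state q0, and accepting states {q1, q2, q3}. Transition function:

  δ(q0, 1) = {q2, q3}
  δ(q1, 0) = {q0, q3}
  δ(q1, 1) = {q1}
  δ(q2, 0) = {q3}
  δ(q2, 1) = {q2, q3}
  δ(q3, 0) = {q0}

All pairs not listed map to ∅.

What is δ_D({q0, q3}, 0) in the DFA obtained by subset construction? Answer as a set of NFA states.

δ(q0,0) = ∅; δ(q3,0) = {q0}.
Union: {q0}.

{q0}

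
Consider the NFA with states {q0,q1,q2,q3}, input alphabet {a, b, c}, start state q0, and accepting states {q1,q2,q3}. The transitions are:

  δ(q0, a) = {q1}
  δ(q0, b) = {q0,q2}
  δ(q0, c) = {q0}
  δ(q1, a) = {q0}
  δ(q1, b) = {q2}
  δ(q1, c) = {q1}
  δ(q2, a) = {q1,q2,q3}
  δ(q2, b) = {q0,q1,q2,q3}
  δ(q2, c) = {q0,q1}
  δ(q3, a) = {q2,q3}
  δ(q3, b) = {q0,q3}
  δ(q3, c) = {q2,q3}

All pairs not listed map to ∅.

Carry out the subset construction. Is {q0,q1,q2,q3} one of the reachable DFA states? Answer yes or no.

yes

Start state of the DFA: {q0}.
{q0} --a--> {q1}  [new]
{q0} --b--> {q0,q2}  [new]
{q0} --c--> {q0}  [seen]
{q1} --a--> {q0}  [seen]
{q1} --b--> {q2}  [new]
{q1} --c--> {q1}  [seen]
{q0,q2} --a--> {q1,q2,q3}  [new]
{q0,q2} --b--> {q0,q1,q2,q3}  [new]
{q0,q2} --c--> {q0,q1}  [new]
{q2} --a--> {q1,q2,q3}  [seen]
{q2} --b--> {q0,q1,q2,q3}  [seen]
{q2} --c--> {q0,q1}  [seen]
{q1,q2,q3} --a--> {q0,q1,q2,q3}  [seen]
{q1,q2,q3} --b--> {q0,q1,q2,q3}  [seen]
{q1,q2,q3} --c--> {q0,q1,q2,q3}  [seen]
{q0,q1,q2,q3} --a--> {q0,q1,q2,q3}  [seen]
{q0,q1,q2,q3} --b--> {q0,q1,q2,q3}  [seen]
{q0,q1,q2,q3} --c--> {q0,q1,q2,q3}  [seen]
{q0,q1} --a--> {q0,q1}  [seen]
{q0,q1} --b--> {q0,q2}  [seen]
{q0,q1} --c--> {q0,q1}  [seen]
Reachable DFA states: {q0}, {q1}, {q0,q2}, {q2}, {q1,q2,q3}, {q0,q1,q2,q3}, {q0,q1}.
{q0,q1,q2,q3} is among them.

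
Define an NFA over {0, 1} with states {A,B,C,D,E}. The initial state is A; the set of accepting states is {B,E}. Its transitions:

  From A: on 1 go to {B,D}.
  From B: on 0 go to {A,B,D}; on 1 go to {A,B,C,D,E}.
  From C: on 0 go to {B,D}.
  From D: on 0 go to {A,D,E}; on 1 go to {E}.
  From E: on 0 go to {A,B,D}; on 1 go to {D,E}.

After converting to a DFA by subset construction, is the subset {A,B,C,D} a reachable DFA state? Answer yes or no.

Start state of the DFA: {A}.
{A} --0--> ∅  [new]
{A} --1--> {B,D}  [new]
∅ --0--> ∅  [seen]
∅ --1--> ∅  [seen]
{B,D} --0--> {A,B,D,E}  [new]
{B,D} --1--> {A,B,C,D,E}  [new]
{A,B,D,E} --0--> {A,B,D,E}  [seen]
{A,B,D,E} --1--> {A,B,C,D,E}  [seen]
{A,B,C,D,E} --0--> {A,B,D,E}  [seen]
{A,B,C,D,E} --1--> {A,B,C,D,E}  [seen]
Reachable DFA states: {A}, ∅, {B,D}, {A,B,D,E}, {A,B,C,D,E}.
{A,B,C,D} is not among them.

no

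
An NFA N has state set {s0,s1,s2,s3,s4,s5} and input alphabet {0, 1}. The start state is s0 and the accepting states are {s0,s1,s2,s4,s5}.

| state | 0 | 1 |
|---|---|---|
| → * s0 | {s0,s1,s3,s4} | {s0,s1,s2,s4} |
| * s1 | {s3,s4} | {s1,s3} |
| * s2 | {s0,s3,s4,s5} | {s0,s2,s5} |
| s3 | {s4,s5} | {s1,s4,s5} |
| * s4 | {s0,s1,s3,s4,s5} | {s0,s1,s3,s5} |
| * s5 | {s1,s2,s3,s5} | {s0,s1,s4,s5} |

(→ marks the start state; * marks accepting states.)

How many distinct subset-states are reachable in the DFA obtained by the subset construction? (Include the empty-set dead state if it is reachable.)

5

Start state of the DFA: {s0}.
{s0} --0--> {s0,s1,s3,s4}  [new]
{s0} --1--> {s0,s1,s2,s4}  [new]
{s0,s1,s3,s4} --0--> {s0,s1,s3,s4,s5}  [new]
{s0,s1,s3,s4} --1--> {s0,s1,s2,s3,s4,s5}  [new]
{s0,s1,s2,s4} --0--> {s0,s1,s3,s4,s5}  [seen]
{s0,s1,s2,s4} --1--> {s0,s1,s2,s3,s4,s5}  [seen]
{s0,s1,s3,s4,s5} --0--> {s0,s1,s2,s3,s4,s5}  [seen]
{s0,s1,s3,s4,s5} --1--> {s0,s1,s2,s3,s4,s5}  [seen]
{s0,s1,s2,s3,s4,s5} --0--> {s0,s1,s2,s3,s4,s5}  [seen]
{s0,s1,s2,s3,s4,s5} --1--> {s0,s1,s2,s3,s4,s5}  [seen]
Reachable DFA states: {s0}, {s0,s1,s3,s4}, {s0,s1,s2,s4}, {s0,s1,s3,s4,s5}, {s0,s1,s2,s3,s4,s5}.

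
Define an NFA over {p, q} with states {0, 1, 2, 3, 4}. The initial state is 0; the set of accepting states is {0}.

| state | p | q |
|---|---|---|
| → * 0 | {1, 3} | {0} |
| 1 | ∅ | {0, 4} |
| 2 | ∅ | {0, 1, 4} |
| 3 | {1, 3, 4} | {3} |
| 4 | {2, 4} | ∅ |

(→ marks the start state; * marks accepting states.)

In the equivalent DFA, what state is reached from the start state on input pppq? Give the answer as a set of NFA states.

Start: {0}.
δ(0,p) = {1, 3}.
Union: {1, 3}.
After p: {1, 3}.
δ(1,p) = ∅; δ(3,p) = {1, 3, 4}.
Union: {1, 3, 4}.
After p: {1, 3, 4}.
δ(1,p) = ∅; δ(3,p) = {1, 3, 4}; δ(4,p) = {2, 4}.
Union: {1, 2, 3, 4}.
After p: {1, 2, 3, 4}.
δ(1,q) = {0, 4}; δ(2,q) = {0, 1, 4}; δ(3,q) = {3}; δ(4,q) = ∅.
Union: {0, 1, 3, 4}.
After q: {0, 1, 3, 4}.

{0, 1, 3, 4}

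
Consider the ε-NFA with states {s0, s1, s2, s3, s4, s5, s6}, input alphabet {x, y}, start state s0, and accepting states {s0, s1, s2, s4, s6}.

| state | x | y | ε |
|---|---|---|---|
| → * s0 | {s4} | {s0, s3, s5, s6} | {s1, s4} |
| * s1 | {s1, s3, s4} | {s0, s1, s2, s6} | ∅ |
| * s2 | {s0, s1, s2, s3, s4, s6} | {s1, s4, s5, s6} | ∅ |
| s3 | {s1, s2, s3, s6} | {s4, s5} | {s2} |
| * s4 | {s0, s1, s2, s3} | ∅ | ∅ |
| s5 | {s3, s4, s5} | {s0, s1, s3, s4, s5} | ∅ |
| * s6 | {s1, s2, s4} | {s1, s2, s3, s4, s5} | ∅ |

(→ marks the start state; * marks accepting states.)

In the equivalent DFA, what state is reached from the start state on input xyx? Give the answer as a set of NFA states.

{s0, s1, s2, s3, s4, s5, s6}

Start: {s0, s1, s4}.
δ(s0,x) = {s4}; δ(s1,x) = {s1, s3, s4}; δ(s4,x) = {s0, s1, s2, s3}.
Union: {s0, s1, s2, s3, s4}.
After x: {s0, s1, s2, s3, s4}.
δ(s0,y) = {s0, s3, s5, s6}; δ(s1,y) = {s0, s1, s2, s6}; δ(s2,y) = {s1, s4, s5, s6}; δ(s3,y) = {s4, s5}; δ(s4,y) = ∅.
Union: {s0, s1, s2, s3, s4, s5, s6}.
After y: {s0, s1, s2, s3, s4, s5, s6}.
δ(s0,x) = {s4}; δ(s1,x) = {s1, s3, s4}; δ(s2,x) = {s0, s1, s2, s3, s4, s6}; δ(s3,x) = {s1, s2, s3, s6}; δ(s4,x) = {s0, s1, s2, s3}; δ(s5,x) = {s3, s4, s5}; δ(s6,x) = {s1, s2, s4}.
Union: {s0, s1, s2, s3, s4, s5, s6}.
After x: {s0, s1, s2, s3, s4, s5, s6}.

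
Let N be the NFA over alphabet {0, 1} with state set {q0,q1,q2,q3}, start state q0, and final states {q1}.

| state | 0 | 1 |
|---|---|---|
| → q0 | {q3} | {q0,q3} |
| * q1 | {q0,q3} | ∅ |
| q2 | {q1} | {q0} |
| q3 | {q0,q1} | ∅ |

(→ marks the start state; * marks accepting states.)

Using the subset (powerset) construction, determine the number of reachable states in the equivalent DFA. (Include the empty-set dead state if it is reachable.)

6

Start state of the DFA: {q0}.
{q0} --0--> {q3}  [new]
{q0} --1--> {q0,q3}  [new]
{q3} --0--> {q0,q1}  [new]
{q3} --1--> ∅  [new]
{q0,q3} --0--> {q0,q1,q3}  [new]
{q0,q3} --1--> {q0,q3}  [seen]
{q0,q1} --0--> {q0,q3}  [seen]
{q0,q1} --1--> {q0,q3}  [seen]
∅ --0--> ∅  [seen]
∅ --1--> ∅  [seen]
{q0,q1,q3} --0--> {q0,q1,q3}  [seen]
{q0,q1,q3} --1--> {q0,q3}  [seen]
Reachable DFA states: {q0}, {q3}, {q0,q3}, {q0,q1}, ∅, {q0,q1,q3}.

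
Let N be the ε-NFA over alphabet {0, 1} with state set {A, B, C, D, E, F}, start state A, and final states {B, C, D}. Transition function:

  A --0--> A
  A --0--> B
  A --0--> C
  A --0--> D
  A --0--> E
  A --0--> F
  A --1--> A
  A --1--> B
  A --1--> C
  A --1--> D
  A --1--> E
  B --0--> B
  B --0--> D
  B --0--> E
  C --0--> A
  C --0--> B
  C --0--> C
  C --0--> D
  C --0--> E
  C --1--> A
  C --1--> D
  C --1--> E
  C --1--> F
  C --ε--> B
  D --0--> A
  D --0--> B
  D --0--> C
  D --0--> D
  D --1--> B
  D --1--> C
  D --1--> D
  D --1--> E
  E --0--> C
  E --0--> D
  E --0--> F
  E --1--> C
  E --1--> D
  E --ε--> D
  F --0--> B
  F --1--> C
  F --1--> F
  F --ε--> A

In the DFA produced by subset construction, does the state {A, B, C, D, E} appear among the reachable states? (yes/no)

yes

Start state of the DFA: {A} (ε-closure of the NFA start).
{A} --0--> {A, B, C, D, E, F}  [new]
{A} --1--> {A, B, C, D, E}  [new]
{A, B, C, D, E, F} --0--> {A, B, C, D, E, F}  [seen]
{A, B, C, D, E, F} --1--> {A, B, C, D, E, F}  [seen]
{A, B, C, D, E} --0--> {A, B, C, D, E, F}  [seen]
{A, B, C, D, E} --1--> {A, B, C, D, E, F}  [seen]
Reachable DFA states: {A}, {A, B, C, D, E, F}, {A, B, C, D, E}.
{A, B, C, D, E} is among them.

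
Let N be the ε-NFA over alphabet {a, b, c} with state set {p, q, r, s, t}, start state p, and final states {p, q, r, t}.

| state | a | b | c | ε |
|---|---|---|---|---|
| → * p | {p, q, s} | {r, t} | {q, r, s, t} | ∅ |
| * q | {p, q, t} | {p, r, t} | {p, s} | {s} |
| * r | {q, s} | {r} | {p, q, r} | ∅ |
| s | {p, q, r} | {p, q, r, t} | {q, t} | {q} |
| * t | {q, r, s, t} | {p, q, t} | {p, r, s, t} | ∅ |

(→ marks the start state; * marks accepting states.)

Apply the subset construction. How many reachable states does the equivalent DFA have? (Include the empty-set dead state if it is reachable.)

5

Start state of the DFA: {p} (ε-closure of the NFA start).
{p} --a--> {p, q, s}  [new]
{p} --b--> {r, t}  [new]
{p} --c--> {q, r, s, t}  [new]
{p, q, s} --a--> {p, q, r, s, t}  [new]
{p, q, s} --b--> {p, q, r, s, t}  [seen]
{p, q, s} --c--> {p, q, r, s, t}  [seen]
{r, t} --a--> {q, r, s, t}  [seen]
{r, t} --b--> {p, q, r, s, t}  [seen]
{r, t} --c--> {p, q, r, s, t}  [seen]
{q, r, s, t} --a--> {p, q, r, s, t}  [seen]
{q, r, s, t} --b--> {p, q, r, s, t}  [seen]
{q, r, s, t} --c--> {p, q, r, s, t}  [seen]
{p, q, r, s, t} --a--> {p, q, r, s, t}  [seen]
{p, q, r, s, t} --b--> {p, q, r, s, t}  [seen]
{p, q, r, s, t} --c--> {p, q, r, s, t}  [seen]
Reachable DFA states: {p}, {p, q, s}, {r, t}, {q, r, s, t}, {p, q, r, s, t}.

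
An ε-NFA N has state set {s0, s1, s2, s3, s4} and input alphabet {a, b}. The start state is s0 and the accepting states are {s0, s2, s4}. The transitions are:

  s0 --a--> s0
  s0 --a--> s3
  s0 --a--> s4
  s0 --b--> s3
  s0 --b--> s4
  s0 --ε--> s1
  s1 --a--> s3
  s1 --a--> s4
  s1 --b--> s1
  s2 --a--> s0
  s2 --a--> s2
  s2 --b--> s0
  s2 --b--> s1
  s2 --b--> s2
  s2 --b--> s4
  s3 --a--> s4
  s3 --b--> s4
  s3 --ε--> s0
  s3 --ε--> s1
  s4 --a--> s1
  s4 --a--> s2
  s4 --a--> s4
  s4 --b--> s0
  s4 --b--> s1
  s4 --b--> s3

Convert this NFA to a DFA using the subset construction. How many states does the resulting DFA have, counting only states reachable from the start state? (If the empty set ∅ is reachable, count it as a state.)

Start state of the DFA: {s0, s1} (ε-closure of the NFA start).
{s0, s1} --a--> {s0, s1, s3, s4}  [new]
{s0, s1} --b--> {s0, s1, s3, s4}  [seen]
{s0, s1, s3, s4} --a--> {s0, s1, s2, s3, s4}  [new]
{s0, s1, s3, s4} --b--> {s0, s1, s3, s4}  [seen]
{s0, s1, s2, s3, s4} --a--> {s0, s1, s2, s3, s4}  [seen]
{s0, s1, s2, s3, s4} --b--> {s0, s1, s2, s3, s4}  [seen]
Reachable DFA states: {s0, s1}, {s0, s1, s3, s4}, {s0, s1, s2, s3, s4}.

3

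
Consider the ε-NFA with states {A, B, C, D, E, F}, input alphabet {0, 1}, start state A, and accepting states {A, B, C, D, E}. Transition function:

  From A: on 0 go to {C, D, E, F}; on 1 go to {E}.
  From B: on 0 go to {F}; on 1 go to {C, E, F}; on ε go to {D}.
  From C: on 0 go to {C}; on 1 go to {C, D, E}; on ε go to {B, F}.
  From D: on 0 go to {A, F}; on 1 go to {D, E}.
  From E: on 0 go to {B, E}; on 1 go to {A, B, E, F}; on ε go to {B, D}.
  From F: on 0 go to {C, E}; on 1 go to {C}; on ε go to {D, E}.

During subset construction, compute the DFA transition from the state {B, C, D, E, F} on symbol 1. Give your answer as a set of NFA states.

δ(B,1) = {C, E, F}; δ(C,1) = {C, D, E}; δ(D,1) = {D, E}; δ(E,1) = {A, B, E, F}; δ(F,1) = {C}.
Union: {A, B, C, D, E, F}.

{A, B, C, D, E, F}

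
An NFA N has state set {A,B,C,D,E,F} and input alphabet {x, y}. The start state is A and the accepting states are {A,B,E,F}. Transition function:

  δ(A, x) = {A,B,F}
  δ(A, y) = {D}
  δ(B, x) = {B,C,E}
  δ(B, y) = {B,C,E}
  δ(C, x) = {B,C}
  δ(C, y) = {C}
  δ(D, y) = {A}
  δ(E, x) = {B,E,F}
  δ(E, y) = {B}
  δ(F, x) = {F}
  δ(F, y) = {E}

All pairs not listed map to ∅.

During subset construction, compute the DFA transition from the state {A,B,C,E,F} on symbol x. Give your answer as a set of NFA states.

δ(A,x) = {A,B,F}; δ(B,x) = {B,C,E}; δ(C,x) = {B,C}; δ(E,x) = {B,E,F}; δ(F,x) = {F}.
Union: {A,B,C,E,F}.

{A,B,C,E,F}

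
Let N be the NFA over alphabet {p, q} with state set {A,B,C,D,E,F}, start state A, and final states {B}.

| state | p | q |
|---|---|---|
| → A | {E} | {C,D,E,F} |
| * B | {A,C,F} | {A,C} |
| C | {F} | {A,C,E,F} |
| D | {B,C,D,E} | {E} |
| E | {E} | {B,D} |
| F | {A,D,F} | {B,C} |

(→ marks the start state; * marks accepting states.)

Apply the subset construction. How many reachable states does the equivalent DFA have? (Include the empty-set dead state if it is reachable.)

Start state of the DFA: {A}.
{A} --p--> {E}  [new]
{A} --q--> {C,D,E,F}  [new]
{E} --p--> {E}  [seen]
{E} --q--> {B,D}  [new]
{C,D,E,F} --p--> {A,B,C,D,E,F}  [new]
{C,D,E,F} --q--> {A,B,C,D,E,F}  [seen]
{B,D} --p--> {A,B,C,D,E,F}  [seen]
{B,D} --q--> {A,C,E}  [new]
{A,B,C,D,E,F} --p--> {A,B,C,D,E,F}  [seen]
{A,B,C,D,E,F} --q--> {A,B,C,D,E,F}  [seen]
{A,C,E} --p--> {E,F}  [new]
{A,C,E} --q--> {A,B,C,D,E,F}  [seen]
{E,F} --p--> {A,D,E,F}  [new]
{E,F} --q--> {B,C,D}  [new]
{A,D,E,F} --p--> {A,B,C,D,E,F}  [seen]
{A,D,E,F} --q--> {B,C,D,E,F}  [new]
{B,C,D} --p--> {A,B,C,D,E,F}  [seen]
{B,C,D} --q--> {A,C,E,F}  [new]
{B,C,D,E,F} --p--> {A,B,C,D,E,F}  [seen]
{B,C,D,E,F} --q--> {A,B,C,D,E,F}  [seen]
{A,C,E,F} --p--> {A,D,E,F}  [seen]
{A,C,E,F} --q--> {A,B,C,D,E,F}  [seen]
Reachable DFA states: {A}, {E}, {C,D,E,F}, {B,D}, {A,B,C,D,E,F}, {A,C,E}, {E,F}, {A,D,E,F}, {B,C,D}, {B,C,D,E,F}, {A,C,E,F}.

11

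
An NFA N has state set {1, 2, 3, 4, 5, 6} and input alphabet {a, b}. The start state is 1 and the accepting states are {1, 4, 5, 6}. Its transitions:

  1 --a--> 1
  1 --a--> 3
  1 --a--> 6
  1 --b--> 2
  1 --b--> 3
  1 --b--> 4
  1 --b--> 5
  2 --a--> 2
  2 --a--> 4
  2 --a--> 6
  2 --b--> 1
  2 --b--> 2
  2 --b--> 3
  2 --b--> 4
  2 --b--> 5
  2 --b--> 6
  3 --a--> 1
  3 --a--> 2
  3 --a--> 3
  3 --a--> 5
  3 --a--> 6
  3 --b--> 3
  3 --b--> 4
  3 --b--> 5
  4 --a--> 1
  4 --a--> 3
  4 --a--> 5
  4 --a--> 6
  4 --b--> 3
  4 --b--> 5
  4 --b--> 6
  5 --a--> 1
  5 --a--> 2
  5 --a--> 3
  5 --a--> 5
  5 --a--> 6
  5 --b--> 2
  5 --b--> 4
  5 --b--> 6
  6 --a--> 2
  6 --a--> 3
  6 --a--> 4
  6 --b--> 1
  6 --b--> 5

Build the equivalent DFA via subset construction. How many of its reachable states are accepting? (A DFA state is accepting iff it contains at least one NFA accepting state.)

Start state of the DFA: {1}.
{1} --a--> {1, 3, 6}  [new]
{1} --b--> {2, 3, 4, 5}  [new]
{1, 3, 6} --a--> {1, 2, 3, 4, 5, 6}  [new]
{1, 3, 6} --b--> {1, 2, 3, 4, 5}  [new]
{2, 3, 4, 5} --a--> {1, 2, 3, 4, 5, 6}  [seen]
{2, 3, 4, 5} --b--> {1, 2, 3, 4, 5, 6}  [seen]
{1, 2, 3, 4, 5, 6} --a--> {1, 2, 3, 4, 5, 6}  [seen]
{1, 2, 3, 4, 5, 6} --b--> {1, 2, 3, 4, 5, 6}  [seen]
{1, 2, 3, 4, 5} --a--> {1, 2, 3, 4, 5, 6}  [seen]
{1, 2, 3, 4, 5} --b--> {1, 2, 3, 4, 5, 6}  [seen]
Reachable DFA states: {1}, {1, 3, 6}, {2, 3, 4, 5}, {1, 2, 3, 4, 5, 6}, {1, 2, 3, 4, 5}.
Accepting DFA states (contain an NFA accepting state): {1}, {1, 3, 6}, {2, 3, 4, 5}, {1, 2, 3, 4, 5, 6}, {1, 2, 3, 4, 5}.

5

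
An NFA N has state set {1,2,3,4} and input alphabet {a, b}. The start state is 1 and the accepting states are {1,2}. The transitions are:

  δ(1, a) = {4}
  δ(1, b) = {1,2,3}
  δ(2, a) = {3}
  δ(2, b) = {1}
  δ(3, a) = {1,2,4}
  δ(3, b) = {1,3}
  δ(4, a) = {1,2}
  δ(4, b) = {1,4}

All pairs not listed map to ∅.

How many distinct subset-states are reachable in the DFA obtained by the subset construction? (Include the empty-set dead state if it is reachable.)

Start state of the DFA: {1}.
{1} --a--> {4}  [new]
{1} --b--> {1,2,3}  [new]
{4} --a--> {1,2}  [new]
{4} --b--> {1,4}  [new]
{1,2,3} --a--> {1,2,3,4}  [new]
{1,2,3} --b--> {1,2,3}  [seen]
{1,2} --a--> {3,4}  [new]
{1,2} --b--> {1,2,3}  [seen]
{1,4} --a--> {1,2,4}  [new]
{1,4} --b--> {1,2,3,4}  [seen]
{1,2,3,4} --a--> {1,2,3,4}  [seen]
{1,2,3,4} --b--> {1,2,3,4}  [seen]
{3,4} --a--> {1,2,4}  [seen]
{3,4} --b--> {1,3,4}  [new]
{1,2,4} --a--> {1,2,3,4}  [seen]
{1,2,4} --b--> {1,2,3,4}  [seen]
{1,3,4} --a--> {1,2,4}  [seen]
{1,3,4} --b--> {1,2,3,4}  [seen]
Reachable DFA states: {1}, {4}, {1,2,3}, {1,2}, {1,4}, {1,2,3,4}, {3,4}, {1,2,4}, {1,3,4}.

9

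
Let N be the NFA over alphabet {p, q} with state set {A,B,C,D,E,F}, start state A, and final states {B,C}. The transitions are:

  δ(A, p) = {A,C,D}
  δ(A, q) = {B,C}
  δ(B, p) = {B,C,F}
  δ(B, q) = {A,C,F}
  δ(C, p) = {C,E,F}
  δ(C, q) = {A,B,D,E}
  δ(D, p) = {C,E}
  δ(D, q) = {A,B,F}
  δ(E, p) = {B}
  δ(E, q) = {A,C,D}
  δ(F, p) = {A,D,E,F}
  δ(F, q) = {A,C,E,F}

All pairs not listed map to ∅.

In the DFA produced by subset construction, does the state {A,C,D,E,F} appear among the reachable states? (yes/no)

Start state of the DFA: {A}.
{A} --p--> {A,C,D}  [new]
{A} --q--> {B,C}  [new]
{A,C,D} --p--> {A,C,D,E,F}  [new]
{A,C,D} --q--> {A,B,C,D,E,F}  [new]
{B,C} --p--> {B,C,E,F}  [new]
{B,C} --q--> {A,B,C,D,E,F}  [seen]
{A,C,D,E,F} --p--> {A,B,C,D,E,F}  [seen]
{A,C,D,E,F} --q--> {A,B,C,D,E,F}  [seen]
{A,B,C,D,E,F} --p--> {A,B,C,D,E,F}  [seen]
{A,B,C,D,E,F} --q--> {A,B,C,D,E,F}  [seen]
{B,C,E,F} --p--> {A,B,C,D,E,F}  [seen]
{B,C,E,F} --q--> {A,B,C,D,E,F}  [seen]
Reachable DFA states: {A}, {A,C,D}, {B,C}, {A,C,D,E,F}, {A,B,C,D,E,F}, {B,C,E,F}.
{A,C,D,E,F} is among them.

yes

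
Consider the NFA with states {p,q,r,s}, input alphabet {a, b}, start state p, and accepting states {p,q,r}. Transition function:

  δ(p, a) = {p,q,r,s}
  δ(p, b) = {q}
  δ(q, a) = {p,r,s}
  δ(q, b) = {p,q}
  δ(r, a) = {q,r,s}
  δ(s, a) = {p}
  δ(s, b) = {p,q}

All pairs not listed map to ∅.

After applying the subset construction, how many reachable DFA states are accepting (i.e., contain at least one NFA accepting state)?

5

Start state of the DFA: {p}.
{p} --a--> {p,q,r,s}  [new]
{p} --b--> {q}  [new]
{p,q,r,s} --a--> {p,q,r,s}  [seen]
{p,q,r,s} --b--> {p,q}  [new]
{q} --a--> {p,r,s}  [new]
{q} --b--> {p,q}  [seen]
{p,q} --a--> {p,q,r,s}  [seen]
{p,q} --b--> {p,q}  [seen]
{p,r,s} --a--> {p,q,r,s}  [seen]
{p,r,s} --b--> {p,q}  [seen]
Reachable DFA states: {p}, {p,q,r,s}, {q}, {p,q}, {p,r,s}.
Accepting DFA states (contain an NFA accepting state): {p}, {p,q,r,s}, {q}, {p,q}, {p,r,s}.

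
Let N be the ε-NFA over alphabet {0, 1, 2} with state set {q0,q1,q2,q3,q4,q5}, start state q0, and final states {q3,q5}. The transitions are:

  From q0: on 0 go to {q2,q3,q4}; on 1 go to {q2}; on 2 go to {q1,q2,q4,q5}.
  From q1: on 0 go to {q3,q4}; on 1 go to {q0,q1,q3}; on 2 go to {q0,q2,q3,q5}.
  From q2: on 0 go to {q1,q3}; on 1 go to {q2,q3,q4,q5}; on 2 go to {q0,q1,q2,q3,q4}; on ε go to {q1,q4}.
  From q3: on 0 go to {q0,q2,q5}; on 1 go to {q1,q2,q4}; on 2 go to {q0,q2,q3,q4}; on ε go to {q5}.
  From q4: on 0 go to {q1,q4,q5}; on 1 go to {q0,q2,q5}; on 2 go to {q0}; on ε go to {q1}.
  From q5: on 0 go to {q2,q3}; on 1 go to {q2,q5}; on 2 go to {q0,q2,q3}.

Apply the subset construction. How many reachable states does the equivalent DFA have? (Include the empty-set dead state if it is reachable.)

Start state of the DFA: {q0} (ε-closure of the NFA start).
{q0} --0--> {q1,q2,q3,q4,q5}  [new]
{q0} --1--> {q1,q2,q4}  [new]
{q0} --2--> {q1,q2,q4,q5}  [new]
{q1,q2,q3,q4,q5} --0--> {q0,q1,q2,q3,q4,q5}  [new]
{q1,q2,q3,q4,q5} --1--> {q0,q1,q2,q3,q4,q5}  [seen]
{q1,q2,q3,q4,q5} --2--> {q0,q1,q2,q3,q4,q5}  [seen]
{q1,q2,q4} --0--> {q1,q3,q4,q5}  [new]
{q1,q2,q4} --1--> {q0,q1,q2,q3,q4,q5}  [seen]
{q1,q2,q4} --2--> {q0,q1,q2,q3,q4,q5}  [seen]
{q1,q2,q4,q5} --0--> {q1,q2,q3,q4,q5}  [seen]
{q1,q2,q4,q5} --1--> {q0,q1,q2,q3,q4,q5}  [seen]
{q1,q2,q4,q5} --2--> {q0,q1,q2,q3,q4,q5}  [seen]
{q0,q1,q2,q3,q4,q5} --0--> {q0,q1,q2,q3,q4,q5}  [seen]
{q0,q1,q2,q3,q4,q5} --1--> {q0,q1,q2,q3,q4,q5}  [seen]
{q0,q1,q2,q3,q4,q5} --2--> {q0,q1,q2,q3,q4,q5}  [seen]
{q1,q3,q4,q5} --0--> {q0,q1,q2,q3,q4,q5}  [seen]
{q1,q3,q4,q5} --1--> {q0,q1,q2,q3,q4,q5}  [seen]
{q1,q3,q4,q5} --2--> {q0,q1,q2,q3,q4,q5}  [seen]
Reachable DFA states: {q0}, {q1,q2,q3,q4,q5}, {q1,q2,q4}, {q1,q2,q4,q5}, {q0,q1,q2,q3,q4,q5}, {q1,q3,q4,q5}.

6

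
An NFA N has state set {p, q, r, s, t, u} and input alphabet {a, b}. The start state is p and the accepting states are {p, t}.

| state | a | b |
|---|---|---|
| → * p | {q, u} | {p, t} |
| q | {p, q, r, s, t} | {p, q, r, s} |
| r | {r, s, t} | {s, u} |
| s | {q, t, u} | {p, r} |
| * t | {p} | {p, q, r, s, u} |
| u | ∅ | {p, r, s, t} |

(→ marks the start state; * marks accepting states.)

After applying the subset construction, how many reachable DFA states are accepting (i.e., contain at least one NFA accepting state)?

Start state of the DFA: {p}.
{p} --a--> {q, u}  [new]
{p} --b--> {p, t}  [new]
{q, u} --a--> {p, q, r, s, t}  [new]
{q, u} --b--> {p, q, r, s, t}  [seen]
{p, t} --a--> {p, q, u}  [new]
{p, t} --b--> {p, q, r, s, t, u}  [new]
{p, q, r, s, t} --a--> {p, q, r, s, t, u}  [seen]
{p, q, r, s, t} --b--> {p, q, r, s, t, u}  [seen]
{p, q, u} --a--> {p, q, r, s, t, u}  [seen]
{p, q, u} --b--> {p, q, r, s, t}  [seen]
{p, q, r, s, t, u} --a--> {p, q, r, s, t, u}  [seen]
{p, q, r, s, t, u} --b--> {p, q, r, s, t, u}  [seen]
Reachable DFA states: {p}, {q, u}, {p, t}, {p, q, r, s, t}, {p, q, u}, {p, q, r, s, t, u}.
Accepting DFA states (contain an NFA accepting state): {p}, {p, t}, {p, q, r, s, t}, {p, q, u}, {p, q, r, s, t, u}.

5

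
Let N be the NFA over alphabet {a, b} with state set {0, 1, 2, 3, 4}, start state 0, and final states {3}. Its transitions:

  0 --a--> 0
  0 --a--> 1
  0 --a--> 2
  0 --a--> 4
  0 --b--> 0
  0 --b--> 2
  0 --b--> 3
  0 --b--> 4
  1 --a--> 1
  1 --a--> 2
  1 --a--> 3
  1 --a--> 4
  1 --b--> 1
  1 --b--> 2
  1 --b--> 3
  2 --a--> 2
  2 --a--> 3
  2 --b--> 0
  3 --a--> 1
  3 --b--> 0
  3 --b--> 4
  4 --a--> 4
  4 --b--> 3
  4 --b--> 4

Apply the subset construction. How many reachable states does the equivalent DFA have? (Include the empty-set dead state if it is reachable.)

4

Start state of the DFA: {0}.
{0} --a--> {0, 1, 2, 4}  [new]
{0} --b--> {0, 2, 3, 4}  [new]
{0, 1, 2, 4} --a--> {0, 1, 2, 3, 4}  [new]
{0, 1, 2, 4} --b--> {0, 1, 2, 3, 4}  [seen]
{0, 2, 3, 4} --a--> {0, 1, 2, 3, 4}  [seen]
{0, 2, 3, 4} --b--> {0, 2, 3, 4}  [seen]
{0, 1, 2, 3, 4} --a--> {0, 1, 2, 3, 4}  [seen]
{0, 1, 2, 3, 4} --b--> {0, 1, 2, 3, 4}  [seen]
Reachable DFA states: {0}, {0, 1, 2, 4}, {0, 2, 3, 4}, {0, 1, 2, 3, 4}.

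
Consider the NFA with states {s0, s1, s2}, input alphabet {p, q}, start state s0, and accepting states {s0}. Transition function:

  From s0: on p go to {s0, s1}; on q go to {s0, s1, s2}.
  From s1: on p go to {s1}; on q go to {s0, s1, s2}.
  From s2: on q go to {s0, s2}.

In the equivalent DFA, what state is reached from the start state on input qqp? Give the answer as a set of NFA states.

Start: {s0}.
δ(s0,q) = {s0, s1, s2}.
Union: {s0, s1, s2}.
After q: {s0, s1, s2}.
δ(s0,q) = {s0, s1, s2}; δ(s1,q) = {s0, s1, s2}; δ(s2,q) = {s0, s2}.
Union: {s0, s1, s2}.
After q: {s0, s1, s2}.
δ(s0,p) = {s0, s1}; δ(s1,p) = {s1}; δ(s2,p) = ∅.
Union: {s0, s1}.
After p: {s0, s1}.

{s0, s1}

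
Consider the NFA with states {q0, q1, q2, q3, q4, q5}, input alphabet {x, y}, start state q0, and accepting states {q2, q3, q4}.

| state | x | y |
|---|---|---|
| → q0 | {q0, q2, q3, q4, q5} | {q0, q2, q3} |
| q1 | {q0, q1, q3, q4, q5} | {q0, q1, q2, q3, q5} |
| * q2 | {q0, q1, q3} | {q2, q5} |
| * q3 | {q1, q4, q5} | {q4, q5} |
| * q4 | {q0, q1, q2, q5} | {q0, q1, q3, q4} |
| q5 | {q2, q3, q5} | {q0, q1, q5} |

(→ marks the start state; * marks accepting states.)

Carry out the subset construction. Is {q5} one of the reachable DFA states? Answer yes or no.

no

Start state of the DFA: {q0}.
{q0} --x--> {q0, q2, q3, q4, q5}  [new]
{q0} --y--> {q0, q2, q3}  [new]
{q0, q2, q3, q4, q5} --x--> {q0, q1, q2, q3, q4, q5}  [new]
{q0, q2, q3, q4, q5} --y--> {q0, q1, q2, q3, q4, q5}  [seen]
{q0, q2, q3} --x--> {q0, q1, q2, q3, q4, q5}  [seen]
{q0, q2, q3} --y--> {q0, q2, q3, q4, q5}  [seen]
{q0, q1, q2, q3, q4, q5} --x--> {q0, q1, q2, q3, q4, q5}  [seen]
{q0, q1, q2, q3, q4, q5} --y--> {q0, q1, q2, q3, q4, q5}  [seen]
Reachable DFA states: {q0}, {q0, q2, q3, q4, q5}, {q0, q2, q3}, {q0, q1, q2, q3, q4, q5}.
{q5} is not among them.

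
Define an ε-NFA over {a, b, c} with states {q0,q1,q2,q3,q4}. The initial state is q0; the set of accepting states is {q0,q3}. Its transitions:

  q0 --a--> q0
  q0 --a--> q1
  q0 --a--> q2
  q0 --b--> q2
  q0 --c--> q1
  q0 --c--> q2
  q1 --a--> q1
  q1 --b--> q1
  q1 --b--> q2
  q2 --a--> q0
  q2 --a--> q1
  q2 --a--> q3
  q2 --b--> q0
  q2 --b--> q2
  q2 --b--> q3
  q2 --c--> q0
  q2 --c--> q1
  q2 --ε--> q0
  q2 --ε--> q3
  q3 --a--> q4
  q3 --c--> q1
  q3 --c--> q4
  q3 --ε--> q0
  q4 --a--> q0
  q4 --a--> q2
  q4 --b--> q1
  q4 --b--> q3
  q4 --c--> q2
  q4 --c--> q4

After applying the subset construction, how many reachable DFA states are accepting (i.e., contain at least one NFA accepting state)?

4

Start state of the DFA: {q0} (ε-closure of the NFA start).
{q0} --a--> {q0,q1,q2,q3}  [new]
{q0} --b--> {q0,q2,q3}  [new]
{q0} --c--> {q0,q1,q2,q3}  [seen]
{q0,q1,q2,q3} --a--> {q0,q1,q2,q3,q4}  [new]
{q0,q1,q2,q3} --b--> {q0,q1,q2,q3}  [seen]
{q0,q1,q2,q3} --c--> {q0,q1,q2,q3,q4}  [seen]
{q0,q2,q3} --a--> {q0,q1,q2,q3,q4}  [seen]
{q0,q2,q3} --b--> {q0,q2,q3}  [seen]
{q0,q2,q3} --c--> {q0,q1,q2,q3,q4}  [seen]
{q0,q1,q2,q3,q4} --a--> {q0,q1,q2,q3,q4}  [seen]
{q0,q1,q2,q3,q4} --b--> {q0,q1,q2,q3}  [seen]
{q0,q1,q2,q3,q4} --c--> {q0,q1,q2,q3,q4}  [seen]
Reachable DFA states: {q0}, {q0,q1,q2,q3}, {q0,q2,q3}, {q0,q1,q2,q3,q4}.
Accepting DFA states (contain an NFA accepting state): {q0}, {q0,q1,q2,q3}, {q0,q2,q3}, {q0,q1,q2,q3,q4}.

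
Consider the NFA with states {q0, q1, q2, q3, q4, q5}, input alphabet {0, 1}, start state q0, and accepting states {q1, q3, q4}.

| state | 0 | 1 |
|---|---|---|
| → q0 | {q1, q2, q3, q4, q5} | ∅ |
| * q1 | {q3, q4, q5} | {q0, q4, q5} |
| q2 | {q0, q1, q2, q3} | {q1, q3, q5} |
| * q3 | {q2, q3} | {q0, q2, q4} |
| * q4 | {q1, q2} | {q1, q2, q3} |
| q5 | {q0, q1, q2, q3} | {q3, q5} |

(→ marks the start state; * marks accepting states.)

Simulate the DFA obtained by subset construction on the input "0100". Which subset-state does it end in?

Start: {q0}.
δ(q0,0) = {q1, q2, q3, q4, q5}.
Union: {q1, q2, q3, q4, q5}.
After 0: {q1, q2, q3, q4, q5}.
δ(q1,1) = {q0, q4, q5}; δ(q2,1) = {q1, q3, q5}; δ(q3,1) = {q0, q2, q4}; δ(q4,1) = {q1, q2, q3}; δ(q5,1) = {q3, q5}.
Union: {q0, q1, q2, q3, q4, q5}.
After 1: {q0, q1, q2, q3, q4, q5}.
δ(q0,0) = {q1, q2, q3, q4, q5}; δ(q1,0) = {q3, q4, q5}; δ(q2,0) = {q0, q1, q2, q3}; δ(q3,0) = {q2, q3}; δ(q4,0) = {q1, q2}; δ(q5,0) = {q0, q1, q2, q3}.
Union: {q0, q1, q2, q3, q4, q5}.
After 0: {q0, q1, q2, q3, q4, q5}.
δ(q0,0) = {q1, q2, q3, q4, q5}; δ(q1,0) = {q3, q4, q5}; δ(q2,0) = {q0, q1, q2, q3}; δ(q3,0) = {q2, q3}; δ(q4,0) = {q1, q2}; δ(q5,0) = {q0, q1, q2, q3}.
Union: {q0, q1, q2, q3, q4, q5}.
After 0: {q0, q1, q2, q3, q4, q5}.

{q0, q1, q2, q3, q4, q5}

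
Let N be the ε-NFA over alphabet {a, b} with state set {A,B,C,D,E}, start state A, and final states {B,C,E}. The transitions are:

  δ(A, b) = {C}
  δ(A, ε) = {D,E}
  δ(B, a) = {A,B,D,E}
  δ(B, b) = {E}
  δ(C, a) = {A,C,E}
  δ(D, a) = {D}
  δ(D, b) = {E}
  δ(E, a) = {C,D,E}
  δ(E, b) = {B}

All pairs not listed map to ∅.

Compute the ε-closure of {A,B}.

Begin with {A,B}.
A →ε {D,E}; add D, E.
ε-closure = {A,B,D,E}.

{A,B,D,E}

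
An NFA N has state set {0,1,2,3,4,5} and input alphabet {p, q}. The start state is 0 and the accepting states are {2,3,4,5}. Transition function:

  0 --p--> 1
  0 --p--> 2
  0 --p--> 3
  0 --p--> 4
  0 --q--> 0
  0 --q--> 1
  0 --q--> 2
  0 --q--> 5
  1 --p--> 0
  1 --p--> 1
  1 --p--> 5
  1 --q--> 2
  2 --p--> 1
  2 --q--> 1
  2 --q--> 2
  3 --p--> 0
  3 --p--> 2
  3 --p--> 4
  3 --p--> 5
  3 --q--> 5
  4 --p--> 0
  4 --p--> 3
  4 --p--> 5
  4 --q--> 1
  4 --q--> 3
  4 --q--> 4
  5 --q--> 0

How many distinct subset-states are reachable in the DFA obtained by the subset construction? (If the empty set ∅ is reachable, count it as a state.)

Start state of the DFA: {0}.
{0} --p--> {1,2,3,4}  [new]
{0} --q--> {0,1,2,5}  [new]
{1,2,3,4} --p--> {0,1,2,3,4,5}  [new]
{1,2,3,4} --q--> {1,2,3,4,5}  [new]
{0,1,2,5} --p--> {0,1,2,3,4,5}  [seen]
{0,1,2,5} --q--> {0,1,2,5}  [seen]
{0,1,2,3,4,5} --p--> {0,1,2,3,4,5}  [seen]
{0,1,2,3,4,5} --q--> {0,1,2,3,4,5}  [seen]
{1,2,3,4,5} --p--> {0,1,2,3,4,5}  [seen]
{1,2,3,4,5} --q--> {0,1,2,3,4,5}  [seen]
Reachable DFA states: {0}, {1,2,3,4}, {0,1,2,5}, {0,1,2,3,4,5}, {1,2,3,4,5}.

5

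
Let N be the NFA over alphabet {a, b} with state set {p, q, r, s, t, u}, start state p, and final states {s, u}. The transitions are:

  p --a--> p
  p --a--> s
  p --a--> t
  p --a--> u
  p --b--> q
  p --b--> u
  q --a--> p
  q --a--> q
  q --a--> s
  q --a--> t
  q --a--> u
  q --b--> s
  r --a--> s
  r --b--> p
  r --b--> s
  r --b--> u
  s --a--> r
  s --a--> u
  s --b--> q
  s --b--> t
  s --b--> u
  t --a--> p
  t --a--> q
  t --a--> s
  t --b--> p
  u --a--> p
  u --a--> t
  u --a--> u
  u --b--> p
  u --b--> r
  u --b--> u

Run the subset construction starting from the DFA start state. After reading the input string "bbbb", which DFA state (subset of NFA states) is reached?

{p, q, r, s, t, u}

Start: {p}.
δ(p,b) = {q, u}.
Union: {q, u}.
After b: {q, u}.
δ(q,b) = {s}; δ(u,b) = {p, r, u}.
Union: {p, r, s, u}.
After b: {p, r, s, u}.
δ(p,b) = {q, u}; δ(r,b) = {p, s, u}; δ(s,b) = {q, t, u}; δ(u,b) = {p, r, u}.
Union: {p, q, r, s, t, u}.
After b: {p, q, r, s, t, u}.
δ(p,b) = {q, u}; δ(q,b) = {s}; δ(r,b) = {p, s, u}; δ(s,b) = {q, t, u}; δ(t,b) = {p}; δ(u,b) = {p, r, u}.
Union: {p, q, r, s, t, u}.
After b: {p, q, r, s, t, u}.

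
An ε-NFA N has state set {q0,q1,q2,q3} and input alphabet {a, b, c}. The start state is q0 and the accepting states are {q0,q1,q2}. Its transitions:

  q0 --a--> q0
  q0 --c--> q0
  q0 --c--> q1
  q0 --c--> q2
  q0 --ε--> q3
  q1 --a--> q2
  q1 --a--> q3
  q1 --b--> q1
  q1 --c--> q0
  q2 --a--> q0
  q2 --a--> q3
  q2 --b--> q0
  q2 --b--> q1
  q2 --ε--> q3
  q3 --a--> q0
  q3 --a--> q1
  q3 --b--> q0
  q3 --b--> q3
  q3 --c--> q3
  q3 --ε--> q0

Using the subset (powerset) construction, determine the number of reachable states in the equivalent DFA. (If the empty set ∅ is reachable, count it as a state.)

Start state of the DFA: {q0,q3} (ε-closure of the NFA start).
{q0,q3} --a--> {q0,q1,q3}  [new]
{q0,q3} --b--> {q0,q3}  [seen]
{q0,q3} --c--> {q0,q1,q2,q3}  [new]
{q0,q1,q3} --a--> {q0,q1,q2,q3}  [seen]
{q0,q1,q3} --b--> {q0,q1,q3}  [seen]
{q0,q1,q3} --c--> {q0,q1,q2,q3}  [seen]
{q0,q1,q2,q3} --a--> {q0,q1,q2,q3}  [seen]
{q0,q1,q2,q3} --b--> {q0,q1,q3}  [seen]
{q0,q1,q2,q3} --c--> {q0,q1,q2,q3}  [seen]
Reachable DFA states: {q0,q3}, {q0,q1,q3}, {q0,q1,q2,q3}.

3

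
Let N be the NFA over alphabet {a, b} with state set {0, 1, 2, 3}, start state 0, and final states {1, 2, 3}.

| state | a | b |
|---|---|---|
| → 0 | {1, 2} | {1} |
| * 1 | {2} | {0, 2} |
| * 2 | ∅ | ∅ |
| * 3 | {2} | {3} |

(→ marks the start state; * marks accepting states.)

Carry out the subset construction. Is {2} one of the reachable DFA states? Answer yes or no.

Start state of the DFA: {0}.
{0} --a--> {1, 2}  [new]
{0} --b--> {1}  [new]
{1, 2} --a--> {2}  [new]
{1, 2} --b--> {0, 2}  [new]
{1} --a--> {2}  [seen]
{1} --b--> {0, 2}  [seen]
{2} --a--> ∅  [new]
{2} --b--> ∅  [seen]
{0, 2} --a--> {1, 2}  [seen]
{0, 2} --b--> {1}  [seen]
∅ --a--> ∅  [seen]
∅ --b--> ∅  [seen]
Reachable DFA states: {0}, {1, 2}, {1}, {2}, {0, 2}, ∅.
{2} is among them.

yes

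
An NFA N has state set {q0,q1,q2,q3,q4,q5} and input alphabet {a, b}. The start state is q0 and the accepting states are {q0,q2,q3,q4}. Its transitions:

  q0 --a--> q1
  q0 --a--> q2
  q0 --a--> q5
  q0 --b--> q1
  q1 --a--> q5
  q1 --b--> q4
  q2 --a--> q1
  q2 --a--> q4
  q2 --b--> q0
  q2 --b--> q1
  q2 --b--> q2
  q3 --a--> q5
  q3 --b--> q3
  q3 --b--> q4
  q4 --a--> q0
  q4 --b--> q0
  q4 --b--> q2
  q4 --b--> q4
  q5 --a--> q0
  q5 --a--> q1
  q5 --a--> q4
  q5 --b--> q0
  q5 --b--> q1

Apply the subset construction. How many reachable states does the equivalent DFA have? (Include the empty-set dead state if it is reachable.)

14

Start state of the DFA: {q0}.
{q0} --a--> {q1,q2,q5}  [new]
{q0} --b--> {q1}  [new]
{q1,q2,q5} --a--> {q0,q1,q4,q5}  [new]
{q1,q2,q5} --b--> {q0,q1,q2,q4}  [new]
{q1} --a--> {q5}  [new]
{q1} --b--> {q4}  [new]
{q0,q1,q4,q5} --a--> {q0,q1,q2,q4,q5}  [new]
{q0,q1,q4,q5} --b--> {q0,q1,q2,q4}  [seen]
{q0,q1,q2,q4} --a--> {q0,q1,q2,q4,q5}  [seen]
{q0,q1,q2,q4} --b--> {q0,q1,q2,q4}  [seen]
{q5} --a--> {q0,q1,q4}  [new]
{q5} --b--> {q0,q1}  [new]
{q4} --a--> {q0}  [seen]
{q4} --b--> {q0,q2,q4}  [new]
{q0,q1,q2,q4,q5} --a--> {q0,q1,q2,q4,q5}  [seen]
{q0,q1,q2,q4,q5} --b--> {q0,q1,q2,q4}  [seen]
{q0,q1,q4} --a--> {q0,q1,q2,q5}  [new]
{q0,q1,q4} --b--> {q0,q1,q2,q4}  [seen]
{q0,q1} --a--> {q1,q2,q5}  [seen]
{q0,q1} --b--> {q1,q4}  [new]
{q0,q2,q4} --a--> {q0,q1,q2,q4,q5}  [seen]
{q0,q2,q4} --b--> {q0,q1,q2,q4}  [seen]
{q0,q1,q2,q5} --a--> {q0,q1,q2,q4,q5}  [seen]
{q0,q1,q2,q5} --b--> {q0,q1,q2,q4}  [seen]
{q1,q4} --a--> {q0,q5}  [new]
{q1,q4} --b--> {q0,q2,q4}  [seen]
{q0,q5} --a--> {q0,q1,q2,q4,q5}  [seen]
{q0,q5} --b--> {q0,q1}  [seen]
Reachable DFA states: {q0}, {q1,q2,q5}, {q1}, {q0,q1,q4,q5}, {q0,q1,q2,q4}, {q5}, {q4}, {q0,q1,q2,q4,q5}, {q0,q1,q4}, {q0,q1}, {q0,q2,q4}, {q0,q1,q2,q5}, {q1,q4}, {q0,q5}.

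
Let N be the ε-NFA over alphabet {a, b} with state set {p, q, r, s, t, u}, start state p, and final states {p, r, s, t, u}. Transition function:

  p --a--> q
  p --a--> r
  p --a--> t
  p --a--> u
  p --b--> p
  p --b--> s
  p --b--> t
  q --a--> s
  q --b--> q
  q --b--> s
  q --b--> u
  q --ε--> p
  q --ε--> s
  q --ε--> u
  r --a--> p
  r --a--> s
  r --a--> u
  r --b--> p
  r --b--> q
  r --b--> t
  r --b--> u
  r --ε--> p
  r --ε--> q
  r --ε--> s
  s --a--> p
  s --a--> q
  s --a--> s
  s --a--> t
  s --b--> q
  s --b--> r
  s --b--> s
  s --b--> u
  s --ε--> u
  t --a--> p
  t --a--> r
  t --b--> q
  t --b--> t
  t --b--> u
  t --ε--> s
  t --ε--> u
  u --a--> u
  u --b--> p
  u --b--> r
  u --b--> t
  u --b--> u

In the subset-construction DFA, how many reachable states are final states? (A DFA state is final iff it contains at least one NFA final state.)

3

Start state of the DFA: {p} (ε-closure of the NFA start).
{p} --a--> {p, q, r, s, t, u}  [new]
{p} --b--> {p, s, t, u}  [new]
{p, q, r, s, t, u} --a--> {p, q, r, s, t, u}  [seen]
{p, q, r, s, t, u} --b--> {p, q, r, s, t, u}  [seen]
{p, s, t, u} --a--> {p, q, r, s, t, u}  [seen]
{p, s, t, u} --b--> {p, q, r, s, t, u}  [seen]
Reachable DFA states: {p}, {p, q, r, s, t, u}, {p, s, t, u}.
Accepting DFA states (contain an NFA accepting state): {p}, {p, q, r, s, t, u}, {p, s, t, u}.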